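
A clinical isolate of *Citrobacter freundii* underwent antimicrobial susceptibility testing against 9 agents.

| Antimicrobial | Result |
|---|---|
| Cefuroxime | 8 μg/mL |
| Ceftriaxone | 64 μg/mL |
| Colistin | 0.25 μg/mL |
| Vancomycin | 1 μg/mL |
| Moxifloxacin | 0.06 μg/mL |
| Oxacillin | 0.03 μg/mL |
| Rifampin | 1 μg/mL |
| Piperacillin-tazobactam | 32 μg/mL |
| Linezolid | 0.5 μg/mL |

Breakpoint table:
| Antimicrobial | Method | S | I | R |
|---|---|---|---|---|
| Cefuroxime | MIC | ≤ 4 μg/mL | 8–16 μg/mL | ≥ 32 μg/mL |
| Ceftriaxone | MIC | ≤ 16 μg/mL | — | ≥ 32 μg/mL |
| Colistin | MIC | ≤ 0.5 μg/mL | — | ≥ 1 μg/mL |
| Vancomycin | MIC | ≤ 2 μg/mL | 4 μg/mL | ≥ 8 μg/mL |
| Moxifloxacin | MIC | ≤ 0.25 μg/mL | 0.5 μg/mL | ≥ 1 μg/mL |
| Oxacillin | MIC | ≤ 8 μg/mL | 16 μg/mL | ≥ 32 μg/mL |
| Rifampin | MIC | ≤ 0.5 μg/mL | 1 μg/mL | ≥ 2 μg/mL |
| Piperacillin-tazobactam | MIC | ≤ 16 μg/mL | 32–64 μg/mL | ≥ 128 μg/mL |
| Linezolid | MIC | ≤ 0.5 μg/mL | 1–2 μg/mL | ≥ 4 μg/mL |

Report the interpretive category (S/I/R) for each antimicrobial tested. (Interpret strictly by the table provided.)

I, R, S, S, S, S, I, I, S

Cefuroxime: 8 μg/mL is in 8–16 μg/mL → I
Ceftriaxone: 64 μg/mL is ≥ 32 μg/mL → resistant
Colistin 0.25 μg/mL: ≤ 0.5 μg/mL ⇒ susceptible
Vancomycin (1 μg/mL) ≤ 2 μg/mL → S
Moxifloxacin (0.06 μg/mL) ≤ 0.25 μg/mL ⇒ S
Oxacillin 0.03 μg/mL: ≤ 8 μg/mL — susceptible
Rifampin: 1 μg/mL is = 1 μg/mL ⇒ Intermediate
Piperacillin-tazobactam 32 μg/mL: in 32–64 μg/mL → intermediate
Linezolid 0.5 μg/mL: ≤ 0.5 μg/mL → Susceptible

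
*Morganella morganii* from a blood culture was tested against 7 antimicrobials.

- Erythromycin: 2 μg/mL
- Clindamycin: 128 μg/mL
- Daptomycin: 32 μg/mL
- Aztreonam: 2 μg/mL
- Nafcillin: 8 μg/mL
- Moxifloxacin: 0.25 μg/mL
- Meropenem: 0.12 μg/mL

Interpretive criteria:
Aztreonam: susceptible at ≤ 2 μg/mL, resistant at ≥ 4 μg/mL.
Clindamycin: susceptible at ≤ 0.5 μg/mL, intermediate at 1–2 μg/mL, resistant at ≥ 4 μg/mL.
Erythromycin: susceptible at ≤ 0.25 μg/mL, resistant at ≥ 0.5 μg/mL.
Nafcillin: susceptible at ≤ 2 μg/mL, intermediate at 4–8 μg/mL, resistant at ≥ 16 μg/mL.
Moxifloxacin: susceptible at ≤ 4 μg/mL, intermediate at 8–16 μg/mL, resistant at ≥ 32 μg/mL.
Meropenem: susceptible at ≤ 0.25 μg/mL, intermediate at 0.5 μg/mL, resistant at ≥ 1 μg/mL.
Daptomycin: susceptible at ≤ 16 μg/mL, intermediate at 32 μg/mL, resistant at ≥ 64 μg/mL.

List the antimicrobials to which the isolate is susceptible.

Erythromycin 2 μg/mL: ≥ 0.5 μg/mL — R
Clindamycin: 128 μg/mL is ≥ 4 μg/mL → R
Daptomycin: 32 μg/mL is = 32 μg/mL — intermediate
Aztreonam: 2 μg/mL is ≤ 2 μg/mL ⇒ S
Nafcillin (8 μg/mL) in 4–8 μg/mL → Intermediate
Moxifloxacin: 0.25 μg/mL is ≤ 4 μg/mL → Susceptible
Meropenem 0.12 μg/mL: ≤ 0.25 μg/mL ⇒ Susceptible

aztreonam, moxifloxacin, meropenem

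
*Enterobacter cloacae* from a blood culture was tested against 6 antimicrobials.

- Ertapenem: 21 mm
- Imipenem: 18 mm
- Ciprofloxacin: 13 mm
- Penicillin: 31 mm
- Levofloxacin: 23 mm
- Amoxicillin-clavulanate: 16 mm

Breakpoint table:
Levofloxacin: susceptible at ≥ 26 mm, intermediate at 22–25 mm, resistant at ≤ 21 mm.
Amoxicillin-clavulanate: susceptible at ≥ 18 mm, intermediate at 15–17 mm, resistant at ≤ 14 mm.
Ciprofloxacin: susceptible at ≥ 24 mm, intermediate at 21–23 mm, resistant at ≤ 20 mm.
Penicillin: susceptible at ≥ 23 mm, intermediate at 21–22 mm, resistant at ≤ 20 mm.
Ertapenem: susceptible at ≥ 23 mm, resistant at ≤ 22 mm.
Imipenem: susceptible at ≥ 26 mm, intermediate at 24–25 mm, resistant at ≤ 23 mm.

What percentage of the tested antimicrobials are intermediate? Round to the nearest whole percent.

33%

Ertapenem: 21 mm is ≤ 22 mm → Resistant
Imipenem 18 mm: ≤ 23 mm → R
Ciprofloxacin 13 mm: ≤ 20 mm → resistant
Penicillin 31 mm: ≥ 23 mm — S
Levofloxacin (23 mm) in 22–25 mm → intermediate
Amoxicillin-clavulanate (16 mm) in 15–17 mm → I
Intermediate: 2/6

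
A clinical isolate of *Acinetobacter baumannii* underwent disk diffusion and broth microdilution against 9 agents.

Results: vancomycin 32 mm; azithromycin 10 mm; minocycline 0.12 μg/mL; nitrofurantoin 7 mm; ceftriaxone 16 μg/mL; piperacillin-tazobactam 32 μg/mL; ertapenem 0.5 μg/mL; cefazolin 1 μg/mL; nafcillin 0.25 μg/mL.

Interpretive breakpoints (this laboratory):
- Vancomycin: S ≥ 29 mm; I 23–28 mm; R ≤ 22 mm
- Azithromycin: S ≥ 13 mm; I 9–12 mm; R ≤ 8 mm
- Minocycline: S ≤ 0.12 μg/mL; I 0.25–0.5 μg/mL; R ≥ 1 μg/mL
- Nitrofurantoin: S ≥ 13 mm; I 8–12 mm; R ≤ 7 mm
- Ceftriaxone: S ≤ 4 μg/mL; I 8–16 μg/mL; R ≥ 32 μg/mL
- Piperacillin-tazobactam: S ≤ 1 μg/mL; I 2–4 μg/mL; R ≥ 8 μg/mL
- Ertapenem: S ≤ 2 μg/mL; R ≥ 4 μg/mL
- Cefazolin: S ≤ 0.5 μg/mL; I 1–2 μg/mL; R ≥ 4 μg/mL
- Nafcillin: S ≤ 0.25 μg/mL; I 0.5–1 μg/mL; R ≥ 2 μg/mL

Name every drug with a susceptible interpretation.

Vancomycin 32 mm: ≥ 29 mm → S
Azithromycin (10 mm) in 9–12 mm ⇒ intermediate
Minocycline: 0.12 μg/mL is ≤ 0.12 μg/mL ⇒ susceptible
Nitrofurantoin 7 mm: ≤ 7 mm — resistant
Ceftriaxone: 16 μg/mL is in 8–16 μg/mL ⇒ I
Piperacillin-tazobactam (32 μg/mL) ≥ 8 μg/mL — resistant
Ertapenem: 0.5 μg/mL is ≤ 2 μg/mL — S
Cefazolin (1 μg/mL) in 1–2 μg/mL — intermediate
Nafcillin 0.25 μg/mL: ≤ 0.25 μg/mL → S

vancomycin, minocycline, ertapenem, nafcillin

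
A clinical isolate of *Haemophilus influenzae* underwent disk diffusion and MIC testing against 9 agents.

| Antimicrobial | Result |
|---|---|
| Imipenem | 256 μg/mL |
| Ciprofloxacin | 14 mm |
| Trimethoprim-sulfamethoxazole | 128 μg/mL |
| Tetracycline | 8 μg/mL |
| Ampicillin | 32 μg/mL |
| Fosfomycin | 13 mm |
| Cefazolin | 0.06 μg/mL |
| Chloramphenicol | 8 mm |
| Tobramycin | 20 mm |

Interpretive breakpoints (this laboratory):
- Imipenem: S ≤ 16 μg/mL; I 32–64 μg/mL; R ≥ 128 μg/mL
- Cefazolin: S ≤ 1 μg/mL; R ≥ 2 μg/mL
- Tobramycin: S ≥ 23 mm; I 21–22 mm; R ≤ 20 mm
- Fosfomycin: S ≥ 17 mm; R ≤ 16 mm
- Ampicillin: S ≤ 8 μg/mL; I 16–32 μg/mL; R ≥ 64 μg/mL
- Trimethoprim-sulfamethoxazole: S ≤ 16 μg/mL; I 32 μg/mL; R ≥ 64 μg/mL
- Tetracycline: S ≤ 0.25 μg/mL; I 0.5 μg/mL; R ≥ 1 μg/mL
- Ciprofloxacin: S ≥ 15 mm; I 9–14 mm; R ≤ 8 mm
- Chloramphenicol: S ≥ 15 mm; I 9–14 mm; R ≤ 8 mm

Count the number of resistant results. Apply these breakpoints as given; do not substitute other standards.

Imipenem: 256 μg/mL is ≥ 128 μg/mL → R
Ciprofloxacin 14 mm: in 9–14 mm ⇒ Intermediate
Trimethoprim-sulfamethoxazole (128 μg/mL) ≥ 64 μg/mL — R
Tetracycline: 8 μg/mL is ≥ 1 μg/mL → resistant
Ampicillin (32 μg/mL) in 16–32 μg/mL — intermediate
Fosfomycin 13 mm: ≤ 16 mm — R
Cefazolin 0.06 μg/mL: ≤ 1 μg/mL ⇒ S
Chloramphenicol 8 mm: ≤ 8 mm ⇒ resistant
Tobramycin (20 mm) ≤ 20 mm — R
Resistant: 6

6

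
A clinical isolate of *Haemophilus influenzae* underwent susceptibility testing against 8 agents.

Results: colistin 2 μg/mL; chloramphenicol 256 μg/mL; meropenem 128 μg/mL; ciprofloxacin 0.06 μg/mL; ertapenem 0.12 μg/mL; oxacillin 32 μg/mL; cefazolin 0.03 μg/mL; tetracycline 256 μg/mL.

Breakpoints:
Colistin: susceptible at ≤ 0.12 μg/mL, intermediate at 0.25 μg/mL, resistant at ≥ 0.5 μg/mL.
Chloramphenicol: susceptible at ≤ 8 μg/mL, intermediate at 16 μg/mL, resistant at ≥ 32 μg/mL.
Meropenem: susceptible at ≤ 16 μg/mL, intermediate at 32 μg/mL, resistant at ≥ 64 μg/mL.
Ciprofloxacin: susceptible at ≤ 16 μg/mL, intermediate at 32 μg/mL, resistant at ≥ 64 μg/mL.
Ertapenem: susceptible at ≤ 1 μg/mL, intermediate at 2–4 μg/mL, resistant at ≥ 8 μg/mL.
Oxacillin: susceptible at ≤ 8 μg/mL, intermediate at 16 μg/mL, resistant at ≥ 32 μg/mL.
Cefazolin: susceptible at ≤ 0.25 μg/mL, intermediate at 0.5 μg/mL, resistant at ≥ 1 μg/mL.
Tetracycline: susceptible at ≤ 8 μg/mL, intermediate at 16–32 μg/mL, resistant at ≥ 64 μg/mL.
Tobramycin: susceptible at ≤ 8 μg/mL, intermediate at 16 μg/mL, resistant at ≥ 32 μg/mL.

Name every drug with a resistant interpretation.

Colistin (2 μg/mL) ≥ 0.5 μg/mL ⇒ Resistant
Chloramphenicol (256 μg/mL) ≥ 32 μg/mL — R
Meropenem: 128 μg/mL is ≥ 64 μg/mL → resistant
Ciprofloxacin: 0.06 μg/mL is ≤ 16 μg/mL → susceptible
Ertapenem: 0.12 μg/mL is ≤ 1 μg/mL ⇒ Susceptible
Oxacillin (32 μg/mL) ≥ 32 μg/mL → resistant
Cefazolin: 0.03 μg/mL is ≤ 0.25 μg/mL → Susceptible
Tetracycline (256 μg/mL) ≥ 64 μg/mL — Resistant

colistin, chloramphenicol, meropenem, oxacillin, tetracycline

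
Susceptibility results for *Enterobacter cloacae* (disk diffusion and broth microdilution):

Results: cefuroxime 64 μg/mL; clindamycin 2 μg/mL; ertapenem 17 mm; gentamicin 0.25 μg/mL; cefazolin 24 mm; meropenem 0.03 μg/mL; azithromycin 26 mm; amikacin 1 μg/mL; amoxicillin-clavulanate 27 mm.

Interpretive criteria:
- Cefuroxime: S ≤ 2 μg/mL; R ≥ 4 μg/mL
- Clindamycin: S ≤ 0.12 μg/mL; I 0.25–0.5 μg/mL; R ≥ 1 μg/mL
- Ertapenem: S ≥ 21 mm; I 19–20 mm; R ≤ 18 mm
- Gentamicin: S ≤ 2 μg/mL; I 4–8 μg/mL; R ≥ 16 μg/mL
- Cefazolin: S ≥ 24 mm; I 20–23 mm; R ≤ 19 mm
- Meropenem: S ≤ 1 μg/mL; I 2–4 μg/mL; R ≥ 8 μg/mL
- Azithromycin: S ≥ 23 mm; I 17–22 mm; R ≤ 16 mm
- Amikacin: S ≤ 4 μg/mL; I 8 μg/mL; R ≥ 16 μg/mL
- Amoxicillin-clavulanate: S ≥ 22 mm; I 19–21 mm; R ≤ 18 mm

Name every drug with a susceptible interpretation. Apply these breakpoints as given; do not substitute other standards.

Cefuroxime: 64 μg/mL is ≥ 4 μg/mL — Resistant
Clindamycin: 2 μg/mL is ≥ 1 μg/mL → Resistant
Ertapenem 17 mm: ≤ 18 mm → resistant
Gentamicin: 0.25 μg/mL is ≤ 2 μg/mL → susceptible
Cefazolin: 24 mm is ≥ 24 mm → S
Meropenem: 0.03 μg/mL is ≤ 1 μg/mL ⇒ Susceptible
Azithromycin (26 mm) ≥ 23 mm ⇒ S
Amikacin (1 μg/mL) ≤ 4 μg/mL ⇒ susceptible
Amoxicillin-clavulanate: 27 mm is ≥ 22 mm → S

gentamicin, cefazolin, meropenem, azithromycin, amikacin, amoxicillin-clavulanate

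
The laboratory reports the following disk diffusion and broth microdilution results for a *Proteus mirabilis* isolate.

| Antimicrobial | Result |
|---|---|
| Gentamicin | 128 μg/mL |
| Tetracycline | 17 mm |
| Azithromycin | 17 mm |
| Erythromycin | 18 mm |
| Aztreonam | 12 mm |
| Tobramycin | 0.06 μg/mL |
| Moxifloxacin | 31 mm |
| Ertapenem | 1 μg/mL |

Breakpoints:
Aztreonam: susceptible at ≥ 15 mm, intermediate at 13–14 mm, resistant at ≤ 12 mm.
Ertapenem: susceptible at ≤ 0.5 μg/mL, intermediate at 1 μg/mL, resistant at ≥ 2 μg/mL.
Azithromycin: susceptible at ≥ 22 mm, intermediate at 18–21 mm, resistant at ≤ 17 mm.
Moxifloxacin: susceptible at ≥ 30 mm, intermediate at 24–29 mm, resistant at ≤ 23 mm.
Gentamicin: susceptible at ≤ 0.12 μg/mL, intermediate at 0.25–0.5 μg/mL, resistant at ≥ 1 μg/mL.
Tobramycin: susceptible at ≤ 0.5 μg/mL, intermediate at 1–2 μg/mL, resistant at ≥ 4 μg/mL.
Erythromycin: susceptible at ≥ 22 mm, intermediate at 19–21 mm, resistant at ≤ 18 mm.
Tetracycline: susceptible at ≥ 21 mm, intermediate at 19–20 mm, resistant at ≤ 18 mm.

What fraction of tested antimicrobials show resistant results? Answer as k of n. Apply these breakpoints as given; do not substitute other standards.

Gentamicin (128 μg/mL) ≥ 1 μg/mL ⇒ Resistant
Tetracycline (17 mm) ≤ 18 mm → R
Azithromycin 17 mm: ≤ 17 mm — R
Erythromycin (18 mm) ≤ 18 mm → resistant
Aztreonam 12 mm: ≤ 12 mm ⇒ Resistant
Tobramycin: 0.06 μg/mL is ≤ 0.5 μg/mL ⇒ susceptible
Moxifloxacin (31 mm) ≥ 30 mm ⇒ S
Ertapenem: 1 μg/mL is = 1 μg/mL — Intermediate
Resistant: 5/8

5 of 8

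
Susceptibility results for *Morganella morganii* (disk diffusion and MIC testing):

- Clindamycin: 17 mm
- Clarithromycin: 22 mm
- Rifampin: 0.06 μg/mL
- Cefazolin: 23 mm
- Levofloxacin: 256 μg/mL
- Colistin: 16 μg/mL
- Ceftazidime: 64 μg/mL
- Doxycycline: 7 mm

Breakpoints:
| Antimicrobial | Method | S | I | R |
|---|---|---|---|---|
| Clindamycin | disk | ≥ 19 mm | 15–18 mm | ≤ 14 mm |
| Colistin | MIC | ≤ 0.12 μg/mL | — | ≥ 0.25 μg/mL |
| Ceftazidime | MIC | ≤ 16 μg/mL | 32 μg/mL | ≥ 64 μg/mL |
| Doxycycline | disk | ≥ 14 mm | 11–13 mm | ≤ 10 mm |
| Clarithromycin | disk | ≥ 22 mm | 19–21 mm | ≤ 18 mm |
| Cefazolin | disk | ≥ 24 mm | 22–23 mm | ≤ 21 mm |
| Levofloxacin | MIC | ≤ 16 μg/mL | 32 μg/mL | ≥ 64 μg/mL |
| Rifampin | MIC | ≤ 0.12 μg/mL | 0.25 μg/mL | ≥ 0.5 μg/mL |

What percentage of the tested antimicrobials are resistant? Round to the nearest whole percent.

Clindamycin (17 mm) in 15–18 mm → intermediate
Clarithromycin (22 mm) ≥ 22 mm — S
Rifampin 0.06 μg/mL: ≤ 0.12 μg/mL ⇒ S
Cefazolin (23 mm) in 22–23 mm → I
Levofloxacin (256 μg/mL) ≥ 64 μg/mL ⇒ R
Colistin (16 μg/mL) ≥ 0.25 μg/mL ⇒ resistant
Ceftazidime (64 μg/mL) ≥ 64 μg/mL → Resistant
Doxycycline 7 mm: ≤ 10 mm — resistant
Resistant: 4/8

50%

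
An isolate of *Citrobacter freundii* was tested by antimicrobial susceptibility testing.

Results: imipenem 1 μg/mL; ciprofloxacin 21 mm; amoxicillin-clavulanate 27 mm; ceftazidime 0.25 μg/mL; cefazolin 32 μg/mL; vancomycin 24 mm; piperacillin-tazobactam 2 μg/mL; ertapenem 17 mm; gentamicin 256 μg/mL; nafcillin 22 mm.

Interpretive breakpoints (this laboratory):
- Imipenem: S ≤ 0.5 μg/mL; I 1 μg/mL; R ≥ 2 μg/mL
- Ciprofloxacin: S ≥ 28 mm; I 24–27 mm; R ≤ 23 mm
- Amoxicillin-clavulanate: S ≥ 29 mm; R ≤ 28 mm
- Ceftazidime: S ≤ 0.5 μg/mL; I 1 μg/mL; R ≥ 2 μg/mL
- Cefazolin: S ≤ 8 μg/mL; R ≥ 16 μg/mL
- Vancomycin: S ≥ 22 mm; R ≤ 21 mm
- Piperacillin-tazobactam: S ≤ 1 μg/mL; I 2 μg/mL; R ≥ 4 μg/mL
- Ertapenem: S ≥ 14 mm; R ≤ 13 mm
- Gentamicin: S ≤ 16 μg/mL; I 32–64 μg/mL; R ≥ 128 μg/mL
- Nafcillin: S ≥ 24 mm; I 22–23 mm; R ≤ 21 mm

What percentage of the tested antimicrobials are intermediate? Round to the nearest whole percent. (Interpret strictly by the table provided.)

Imipenem: 1 μg/mL is = 1 μg/mL — I
Ciprofloxacin 21 mm: ≤ 23 mm ⇒ Resistant
Amoxicillin-clavulanate (27 mm) ≤ 28 mm — resistant
Ceftazidime 0.25 μg/mL: ≤ 0.5 μg/mL → susceptible
Cefazolin: 32 μg/mL is ≥ 16 μg/mL → resistant
Vancomycin 24 mm: ≥ 22 mm → Susceptible
Piperacillin-tazobactam (2 μg/mL) = 2 μg/mL ⇒ I
Ertapenem (17 mm) ≥ 14 mm ⇒ Susceptible
Gentamicin 256 μg/mL: ≥ 128 μg/mL ⇒ resistant
Nafcillin (22 mm) in 22–23 mm — intermediate
Intermediate: 3/10

30%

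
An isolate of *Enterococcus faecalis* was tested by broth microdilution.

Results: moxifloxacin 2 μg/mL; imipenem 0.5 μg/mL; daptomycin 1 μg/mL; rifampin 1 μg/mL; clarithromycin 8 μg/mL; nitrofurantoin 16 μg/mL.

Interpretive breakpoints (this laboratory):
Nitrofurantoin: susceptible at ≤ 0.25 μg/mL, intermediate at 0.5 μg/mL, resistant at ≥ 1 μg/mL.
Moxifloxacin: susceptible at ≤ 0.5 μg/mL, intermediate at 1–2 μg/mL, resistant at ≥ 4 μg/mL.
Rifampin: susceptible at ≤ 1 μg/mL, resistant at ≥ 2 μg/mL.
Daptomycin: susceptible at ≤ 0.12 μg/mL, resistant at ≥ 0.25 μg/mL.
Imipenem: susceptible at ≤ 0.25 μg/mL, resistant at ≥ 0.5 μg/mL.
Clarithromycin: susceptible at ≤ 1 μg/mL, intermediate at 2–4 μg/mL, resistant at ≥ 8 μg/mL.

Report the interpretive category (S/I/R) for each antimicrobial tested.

I, R, R, S, R, R

Moxifloxacin (2 μg/mL) in 1–2 μg/mL — Intermediate
Imipenem: 0.5 μg/mL is ≥ 0.5 μg/mL ⇒ resistant
Daptomycin: 1 μg/mL is ≥ 0.25 μg/mL ⇒ Resistant
Rifampin (1 μg/mL) ≤ 1 μg/mL ⇒ susceptible
Clarithromycin 8 μg/mL: ≥ 8 μg/mL — Resistant
Nitrofurantoin: 16 μg/mL is ≥ 1 μg/mL — Resistant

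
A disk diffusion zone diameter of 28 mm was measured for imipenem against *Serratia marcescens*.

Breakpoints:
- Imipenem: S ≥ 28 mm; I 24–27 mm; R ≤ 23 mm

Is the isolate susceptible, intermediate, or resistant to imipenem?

Imipenem 28 mm: ≥ 28 mm → susceptible

Susceptible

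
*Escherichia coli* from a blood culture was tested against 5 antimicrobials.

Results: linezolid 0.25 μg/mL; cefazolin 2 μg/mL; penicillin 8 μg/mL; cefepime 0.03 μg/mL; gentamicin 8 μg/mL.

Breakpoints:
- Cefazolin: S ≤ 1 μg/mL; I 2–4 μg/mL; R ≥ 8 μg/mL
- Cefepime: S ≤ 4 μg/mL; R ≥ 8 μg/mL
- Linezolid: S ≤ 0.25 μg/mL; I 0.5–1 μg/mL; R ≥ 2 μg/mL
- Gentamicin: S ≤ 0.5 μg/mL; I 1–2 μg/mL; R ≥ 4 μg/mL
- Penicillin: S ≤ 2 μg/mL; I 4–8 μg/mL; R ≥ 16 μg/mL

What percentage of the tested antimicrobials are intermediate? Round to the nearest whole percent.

40%

Linezolid (0.25 μg/mL) ≤ 0.25 μg/mL → susceptible
Cefazolin: 2 μg/mL is in 2–4 μg/mL ⇒ I
Penicillin 8 μg/mL: in 4–8 μg/mL → intermediate
Cefepime 0.03 μg/mL: ≤ 4 μg/mL — Susceptible
Gentamicin 8 μg/mL: ≥ 4 μg/mL → R
Intermediate: 2/5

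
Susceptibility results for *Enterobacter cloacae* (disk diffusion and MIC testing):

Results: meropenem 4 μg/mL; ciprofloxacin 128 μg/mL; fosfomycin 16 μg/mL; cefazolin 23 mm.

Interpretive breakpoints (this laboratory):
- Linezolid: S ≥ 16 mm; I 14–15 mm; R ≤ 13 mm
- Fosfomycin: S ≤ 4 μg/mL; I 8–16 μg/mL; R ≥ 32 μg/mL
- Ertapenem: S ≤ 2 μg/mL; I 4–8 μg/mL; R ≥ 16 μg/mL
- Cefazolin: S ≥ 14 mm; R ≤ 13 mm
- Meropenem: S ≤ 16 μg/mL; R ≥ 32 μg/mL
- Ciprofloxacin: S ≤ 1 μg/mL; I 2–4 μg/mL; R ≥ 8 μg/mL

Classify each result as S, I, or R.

Meropenem: 4 μg/mL is ≤ 16 μg/mL → Susceptible
Ciprofloxacin: 128 μg/mL is ≥ 8 μg/mL ⇒ Resistant
Fosfomycin: 16 μg/mL is in 8–16 μg/mL — Intermediate
Cefazolin: 23 mm is ≥ 14 mm — susceptible

S, R, I, S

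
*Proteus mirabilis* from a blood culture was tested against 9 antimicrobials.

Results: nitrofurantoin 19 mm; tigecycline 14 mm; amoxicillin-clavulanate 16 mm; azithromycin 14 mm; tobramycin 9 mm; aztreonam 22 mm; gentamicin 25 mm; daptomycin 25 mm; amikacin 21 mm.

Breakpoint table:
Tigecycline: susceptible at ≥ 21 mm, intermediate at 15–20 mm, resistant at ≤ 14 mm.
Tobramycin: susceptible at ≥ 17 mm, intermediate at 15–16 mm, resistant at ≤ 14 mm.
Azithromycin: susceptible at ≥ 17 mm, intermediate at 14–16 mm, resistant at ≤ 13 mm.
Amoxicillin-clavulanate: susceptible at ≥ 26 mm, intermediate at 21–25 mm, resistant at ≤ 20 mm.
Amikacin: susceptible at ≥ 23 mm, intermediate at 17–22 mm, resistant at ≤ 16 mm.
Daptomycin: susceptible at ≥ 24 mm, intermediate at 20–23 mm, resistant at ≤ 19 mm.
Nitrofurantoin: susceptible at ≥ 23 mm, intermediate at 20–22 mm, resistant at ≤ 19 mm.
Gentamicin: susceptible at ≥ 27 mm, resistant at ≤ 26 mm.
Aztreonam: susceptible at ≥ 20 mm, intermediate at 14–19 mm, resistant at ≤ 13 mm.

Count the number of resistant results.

5

Nitrofurantoin 19 mm: ≤ 19 mm — Resistant
Tigecycline 14 mm: ≤ 14 mm — resistant
Amoxicillin-clavulanate 16 mm: ≤ 20 mm — resistant
Azithromycin (14 mm) in 14–16 mm — Intermediate
Tobramycin: 9 mm is ≤ 14 mm ⇒ R
Aztreonam (22 mm) ≥ 20 mm — S
Gentamicin (25 mm) ≤ 26 mm → resistant
Daptomycin (25 mm) ≥ 24 mm ⇒ S
Amikacin 21 mm: in 17–22 mm → intermediate
Resistant: 5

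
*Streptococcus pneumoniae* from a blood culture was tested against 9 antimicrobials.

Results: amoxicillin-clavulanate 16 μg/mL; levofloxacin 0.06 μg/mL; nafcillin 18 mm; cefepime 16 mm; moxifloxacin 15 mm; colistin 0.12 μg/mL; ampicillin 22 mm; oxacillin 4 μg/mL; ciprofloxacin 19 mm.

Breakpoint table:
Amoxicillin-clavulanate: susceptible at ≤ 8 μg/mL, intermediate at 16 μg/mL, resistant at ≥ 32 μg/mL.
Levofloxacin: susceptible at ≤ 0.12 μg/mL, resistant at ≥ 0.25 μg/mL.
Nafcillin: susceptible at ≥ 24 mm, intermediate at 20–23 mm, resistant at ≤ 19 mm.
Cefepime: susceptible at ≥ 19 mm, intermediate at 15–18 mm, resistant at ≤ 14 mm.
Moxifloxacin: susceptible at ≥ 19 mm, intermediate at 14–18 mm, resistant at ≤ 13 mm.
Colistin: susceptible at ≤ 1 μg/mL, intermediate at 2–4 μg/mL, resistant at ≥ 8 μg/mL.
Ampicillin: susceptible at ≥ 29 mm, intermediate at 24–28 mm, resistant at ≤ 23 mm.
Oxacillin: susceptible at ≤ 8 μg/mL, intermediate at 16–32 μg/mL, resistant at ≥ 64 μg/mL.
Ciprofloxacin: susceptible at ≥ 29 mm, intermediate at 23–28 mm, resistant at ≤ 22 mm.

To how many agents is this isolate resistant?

3

Amoxicillin-clavulanate (16 μg/mL) = 16 μg/mL — Intermediate
Levofloxacin 0.06 μg/mL: ≤ 0.12 μg/mL → S
Nafcillin (18 mm) ≤ 19 mm ⇒ resistant
Cefepime: 16 mm is in 15–18 mm → Intermediate
Moxifloxacin: 15 mm is in 14–18 mm ⇒ I
Colistin (0.12 μg/mL) ≤ 1 μg/mL ⇒ S
Ampicillin 22 mm: ≤ 23 mm → resistant
Oxacillin: 4 μg/mL is ≤ 8 μg/mL ⇒ Susceptible
Ciprofloxacin 19 mm: ≤ 22 mm ⇒ Resistant
Resistant: 3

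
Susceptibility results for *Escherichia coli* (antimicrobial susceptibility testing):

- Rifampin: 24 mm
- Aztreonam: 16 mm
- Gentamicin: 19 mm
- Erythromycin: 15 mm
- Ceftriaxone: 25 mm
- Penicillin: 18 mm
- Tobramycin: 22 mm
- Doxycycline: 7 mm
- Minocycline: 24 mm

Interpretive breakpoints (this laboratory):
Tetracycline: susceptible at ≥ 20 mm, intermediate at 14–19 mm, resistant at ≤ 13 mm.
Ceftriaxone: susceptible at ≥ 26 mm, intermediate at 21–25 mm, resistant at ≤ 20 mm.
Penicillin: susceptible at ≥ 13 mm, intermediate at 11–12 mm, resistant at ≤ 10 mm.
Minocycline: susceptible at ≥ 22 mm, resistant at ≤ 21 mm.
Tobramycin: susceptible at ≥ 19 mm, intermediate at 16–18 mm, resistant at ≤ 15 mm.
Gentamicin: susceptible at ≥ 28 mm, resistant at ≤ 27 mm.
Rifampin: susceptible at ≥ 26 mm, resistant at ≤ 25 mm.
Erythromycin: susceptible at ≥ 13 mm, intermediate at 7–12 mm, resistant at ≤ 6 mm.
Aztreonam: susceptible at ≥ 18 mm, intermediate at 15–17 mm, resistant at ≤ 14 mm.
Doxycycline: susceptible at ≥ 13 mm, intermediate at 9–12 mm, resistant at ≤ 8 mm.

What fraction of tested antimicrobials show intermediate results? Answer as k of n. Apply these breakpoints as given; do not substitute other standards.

2 of 9

Rifampin 24 mm: ≤ 25 mm → R
Aztreonam: 16 mm is in 15–17 mm → I
Gentamicin (19 mm) ≤ 27 mm — resistant
Erythromycin 15 mm: ≥ 13 mm — S
Ceftriaxone: 25 mm is in 21–25 mm ⇒ intermediate
Penicillin (18 mm) ≥ 13 mm ⇒ S
Tobramycin: 22 mm is ≥ 19 mm → S
Doxycycline (7 mm) ≤ 8 mm — resistant
Minocycline (24 mm) ≥ 22 mm — susceptible
Intermediate: 2/9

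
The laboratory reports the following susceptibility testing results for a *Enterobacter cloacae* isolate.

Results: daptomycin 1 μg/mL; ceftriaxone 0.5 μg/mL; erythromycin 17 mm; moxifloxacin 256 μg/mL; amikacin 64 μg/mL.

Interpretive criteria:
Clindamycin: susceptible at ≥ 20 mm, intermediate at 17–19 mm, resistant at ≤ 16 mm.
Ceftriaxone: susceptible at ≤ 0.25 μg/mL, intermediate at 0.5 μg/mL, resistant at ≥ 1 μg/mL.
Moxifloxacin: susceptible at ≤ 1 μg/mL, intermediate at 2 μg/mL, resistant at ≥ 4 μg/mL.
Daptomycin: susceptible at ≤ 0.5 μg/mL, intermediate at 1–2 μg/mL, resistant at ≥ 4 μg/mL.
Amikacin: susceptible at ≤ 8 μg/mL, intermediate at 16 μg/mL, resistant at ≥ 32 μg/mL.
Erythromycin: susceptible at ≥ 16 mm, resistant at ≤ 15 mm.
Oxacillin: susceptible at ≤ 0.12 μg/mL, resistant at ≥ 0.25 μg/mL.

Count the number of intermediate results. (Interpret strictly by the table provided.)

Daptomycin: 1 μg/mL is in 1–2 μg/mL → I
Ceftriaxone (0.5 μg/mL) = 0.5 μg/mL ⇒ I
Erythromycin: 17 mm is ≥ 16 mm ⇒ susceptible
Moxifloxacin (256 μg/mL) ≥ 4 μg/mL — R
Amikacin 64 μg/mL: ≥ 32 μg/mL → Resistant
Intermediate: 2

2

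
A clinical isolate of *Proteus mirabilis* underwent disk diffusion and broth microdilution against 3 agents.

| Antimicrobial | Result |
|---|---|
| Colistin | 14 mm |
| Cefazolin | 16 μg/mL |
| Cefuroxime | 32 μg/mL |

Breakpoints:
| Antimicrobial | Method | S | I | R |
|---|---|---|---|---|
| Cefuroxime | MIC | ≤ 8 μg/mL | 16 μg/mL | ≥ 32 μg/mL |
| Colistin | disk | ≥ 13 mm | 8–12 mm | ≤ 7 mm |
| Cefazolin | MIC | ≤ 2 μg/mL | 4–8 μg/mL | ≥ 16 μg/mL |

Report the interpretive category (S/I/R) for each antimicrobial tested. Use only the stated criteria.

S, R, R

Colistin (14 mm) ≥ 13 mm → Susceptible
Cefazolin: 16 μg/mL is ≥ 16 μg/mL → R
Cefuroxime 32 μg/mL: ≥ 32 μg/mL → resistant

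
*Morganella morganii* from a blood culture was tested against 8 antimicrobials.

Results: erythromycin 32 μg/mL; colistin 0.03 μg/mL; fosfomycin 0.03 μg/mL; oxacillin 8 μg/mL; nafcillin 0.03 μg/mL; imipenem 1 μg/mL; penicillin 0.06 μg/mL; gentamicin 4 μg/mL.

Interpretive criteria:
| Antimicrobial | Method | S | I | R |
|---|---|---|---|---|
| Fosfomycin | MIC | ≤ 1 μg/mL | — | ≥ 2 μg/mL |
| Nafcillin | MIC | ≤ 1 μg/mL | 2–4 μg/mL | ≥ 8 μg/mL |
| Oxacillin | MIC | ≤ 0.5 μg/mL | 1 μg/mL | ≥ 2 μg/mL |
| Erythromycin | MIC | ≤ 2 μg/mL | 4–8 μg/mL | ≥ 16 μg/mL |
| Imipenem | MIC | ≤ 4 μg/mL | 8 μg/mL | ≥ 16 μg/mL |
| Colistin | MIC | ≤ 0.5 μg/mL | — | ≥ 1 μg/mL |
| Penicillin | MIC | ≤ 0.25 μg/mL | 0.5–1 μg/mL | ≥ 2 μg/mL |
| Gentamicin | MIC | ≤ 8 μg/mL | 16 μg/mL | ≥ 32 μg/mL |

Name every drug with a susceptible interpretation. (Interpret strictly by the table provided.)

colistin, fosfomycin, nafcillin, imipenem, penicillin, gentamicin

Erythromycin: 32 μg/mL is ≥ 16 μg/mL → R
Colistin 0.03 μg/mL: ≤ 0.5 μg/mL → Susceptible
Fosfomycin 0.03 μg/mL: ≤ 1 μg/mL ⇒ susceptible
Oxacillin 8 μg/mL: ≥ 2 μg/mL — resistant
Nafcillin 0.03 μg/mL: ≤ 1 μg/mL — susceptible
Imipenem 1 μg/mL: ≤ 4 μg/mL ⇒ Susceptible
Penicillin (0.06 μg/mL) ≤ 0.25 μg/mL → susceptible
Gentamicin: 4 μg/mL is ≤ 8 μg/mL ⇒ susceptible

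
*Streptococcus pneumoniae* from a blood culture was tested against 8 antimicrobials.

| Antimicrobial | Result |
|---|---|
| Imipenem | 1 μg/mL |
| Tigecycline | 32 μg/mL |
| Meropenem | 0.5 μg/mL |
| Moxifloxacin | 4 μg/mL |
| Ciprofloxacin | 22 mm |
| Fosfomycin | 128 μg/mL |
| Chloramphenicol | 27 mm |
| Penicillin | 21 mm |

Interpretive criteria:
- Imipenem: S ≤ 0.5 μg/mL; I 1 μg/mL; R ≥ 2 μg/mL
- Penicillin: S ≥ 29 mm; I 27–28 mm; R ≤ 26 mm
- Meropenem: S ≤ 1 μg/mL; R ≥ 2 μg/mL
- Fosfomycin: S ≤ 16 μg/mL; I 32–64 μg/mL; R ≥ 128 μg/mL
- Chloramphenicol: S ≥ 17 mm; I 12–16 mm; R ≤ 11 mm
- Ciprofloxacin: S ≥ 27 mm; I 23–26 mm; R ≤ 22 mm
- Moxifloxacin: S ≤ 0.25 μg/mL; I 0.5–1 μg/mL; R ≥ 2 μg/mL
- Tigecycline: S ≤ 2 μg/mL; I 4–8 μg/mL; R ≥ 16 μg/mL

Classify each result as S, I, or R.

I, R, S, R, R, R, S, R

Imipenem 1 μg/mL: = 1 μg/mL ⇒ intermediate
Tigecycline 32 μg/mL: ≥ 16 μg/mL — Resistant
Meropenem 0.5 μg/mL: ≤ 1 μg/mL ⇒ susceptible
Moxifloxacin: 4 μg/mL is ≥ 2 μg/mL → R
Ciprofloxacin (22 mm) ≤ 22 mm → R
Fosfomycin: 128 μg/mL is ≥ 128 μg/mL — R
Chloramphenicol 27 mm: ≥ 17 mm ⇒ S
Penicillin (21 mm) ≤ 26 mm — Resistant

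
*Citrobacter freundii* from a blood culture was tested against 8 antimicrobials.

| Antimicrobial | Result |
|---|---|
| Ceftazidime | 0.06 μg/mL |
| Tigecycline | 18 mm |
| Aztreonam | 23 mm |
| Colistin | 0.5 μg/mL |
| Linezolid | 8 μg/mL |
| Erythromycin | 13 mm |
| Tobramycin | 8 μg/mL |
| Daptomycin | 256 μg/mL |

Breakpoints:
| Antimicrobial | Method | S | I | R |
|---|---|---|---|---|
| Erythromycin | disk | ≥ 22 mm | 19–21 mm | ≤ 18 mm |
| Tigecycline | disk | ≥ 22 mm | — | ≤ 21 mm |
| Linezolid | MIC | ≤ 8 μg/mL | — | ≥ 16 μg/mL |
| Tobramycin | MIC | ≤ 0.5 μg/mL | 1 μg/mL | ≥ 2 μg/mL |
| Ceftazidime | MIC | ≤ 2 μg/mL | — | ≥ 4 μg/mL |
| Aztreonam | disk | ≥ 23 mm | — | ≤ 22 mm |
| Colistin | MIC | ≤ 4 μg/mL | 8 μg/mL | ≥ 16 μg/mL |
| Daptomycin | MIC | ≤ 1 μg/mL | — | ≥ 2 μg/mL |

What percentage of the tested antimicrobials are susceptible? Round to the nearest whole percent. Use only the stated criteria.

50%

Ceftazidime (0.06 μg/mL) ≤ 2 μg/mL → S
Tigecycline 18 mm: ≤ 21 mm ⇒ R
Aztreonam 23 mm: ≥ 23 mm — Susceptible
Colistin: 0.5 μg/mL is ≤ 4 μg/mL — susceptible
Linezolid 8 μg/mL: ≤ 8 μg/mL — Susceptible
Erythromycin 13 mm: ≤ 18 mm ⇒ R
Tobramycin: 8 μg/mL is ≥ 2 μg/mL — resistant
Daptomycin (256 μg/mL) ≥ 2 μg/mL ⇒ R
Susceptible: 4/8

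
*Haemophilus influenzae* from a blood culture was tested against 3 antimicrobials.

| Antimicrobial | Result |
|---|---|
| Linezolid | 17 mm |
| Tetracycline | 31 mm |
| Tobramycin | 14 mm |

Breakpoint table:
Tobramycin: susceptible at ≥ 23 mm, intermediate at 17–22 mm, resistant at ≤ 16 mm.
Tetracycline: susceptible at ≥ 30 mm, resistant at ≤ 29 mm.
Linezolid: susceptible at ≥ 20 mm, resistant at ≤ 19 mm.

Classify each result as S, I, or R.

R, S, R

Linezolid 17 mm: ≤ 19 mm → Resistant
Tetracycline 31 mm: ≥ 30 mm → susceptible
Tobramycin: 14 mm is ≤ 16 mm — resistant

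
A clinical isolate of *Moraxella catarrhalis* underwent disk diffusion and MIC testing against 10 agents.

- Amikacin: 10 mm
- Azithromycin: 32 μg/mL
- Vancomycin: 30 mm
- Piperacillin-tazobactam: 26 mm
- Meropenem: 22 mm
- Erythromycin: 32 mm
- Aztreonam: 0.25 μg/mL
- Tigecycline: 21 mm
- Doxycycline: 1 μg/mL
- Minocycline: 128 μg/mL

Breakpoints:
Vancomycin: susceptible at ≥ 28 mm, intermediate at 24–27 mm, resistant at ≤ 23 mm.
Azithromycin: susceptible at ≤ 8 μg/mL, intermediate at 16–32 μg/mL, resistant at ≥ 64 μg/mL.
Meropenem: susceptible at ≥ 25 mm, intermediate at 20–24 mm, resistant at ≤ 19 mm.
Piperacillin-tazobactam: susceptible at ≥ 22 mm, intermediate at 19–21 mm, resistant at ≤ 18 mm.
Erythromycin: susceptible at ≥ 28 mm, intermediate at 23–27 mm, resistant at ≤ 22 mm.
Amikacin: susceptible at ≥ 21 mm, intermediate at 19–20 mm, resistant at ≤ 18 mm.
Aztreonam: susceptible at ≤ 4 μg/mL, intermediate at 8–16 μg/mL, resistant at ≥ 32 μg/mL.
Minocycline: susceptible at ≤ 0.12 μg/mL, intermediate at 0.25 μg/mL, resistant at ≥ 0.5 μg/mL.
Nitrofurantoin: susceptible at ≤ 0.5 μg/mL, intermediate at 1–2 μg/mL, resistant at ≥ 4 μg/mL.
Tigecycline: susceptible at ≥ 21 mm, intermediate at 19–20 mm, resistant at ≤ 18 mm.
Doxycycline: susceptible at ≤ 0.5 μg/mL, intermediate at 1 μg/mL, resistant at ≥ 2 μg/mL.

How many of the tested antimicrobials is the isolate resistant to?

2

Amikacin: 10 mm is ≤ 18 mm ⇒ resistant
Azithromycin (32 μg/mL) in 16–32 μg/mL ⇒ I
Vancomycin (30 mm) ≥ 28 mm — S
Piperacillin-tazobactam: 26 mm is ≥ 22 mm → Susceptible
Meropenem: 22 mm is in 20–24 mm → I
Erythromycin 32 mm: ≥ 28 mm — Susceptible
Aztreonam: 0.25 μg/mL is ≤ 4 μg/mL ⇒ Susceptible
Tigecycline: 21 mm is ≥ 21 mm ⇒ susceptible
Doxycycline: 1 μg/mL is = 1 μg/mL ⇒ intermediate
Minocycline (128 μg/mL) ≥ 0.5 μg/mL ⇒ resistant
Resistant: 2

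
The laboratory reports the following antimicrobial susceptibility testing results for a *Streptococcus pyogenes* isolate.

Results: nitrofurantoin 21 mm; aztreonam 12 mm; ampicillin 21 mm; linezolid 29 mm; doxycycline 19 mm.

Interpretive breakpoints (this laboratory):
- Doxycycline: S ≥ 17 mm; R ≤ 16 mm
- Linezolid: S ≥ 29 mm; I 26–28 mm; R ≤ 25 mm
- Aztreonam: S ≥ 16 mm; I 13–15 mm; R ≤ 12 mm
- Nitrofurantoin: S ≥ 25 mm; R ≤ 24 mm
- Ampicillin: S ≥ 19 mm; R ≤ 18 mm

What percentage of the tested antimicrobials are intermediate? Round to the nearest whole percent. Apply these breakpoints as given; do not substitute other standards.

Nitrofurantoin 21 mm: ≤ 24 mm ⇒ R
Aztreonam: 12 mm is ≤ 12 mm → resistant
Ampicillin (21 mm) ≥ 19 mm — Susceptible
Linezolid (29 mm) ≥ 29 mm — S
Doxycycline (19 mm) ≥ 17 mm → S
Intermediate: 0/5

0%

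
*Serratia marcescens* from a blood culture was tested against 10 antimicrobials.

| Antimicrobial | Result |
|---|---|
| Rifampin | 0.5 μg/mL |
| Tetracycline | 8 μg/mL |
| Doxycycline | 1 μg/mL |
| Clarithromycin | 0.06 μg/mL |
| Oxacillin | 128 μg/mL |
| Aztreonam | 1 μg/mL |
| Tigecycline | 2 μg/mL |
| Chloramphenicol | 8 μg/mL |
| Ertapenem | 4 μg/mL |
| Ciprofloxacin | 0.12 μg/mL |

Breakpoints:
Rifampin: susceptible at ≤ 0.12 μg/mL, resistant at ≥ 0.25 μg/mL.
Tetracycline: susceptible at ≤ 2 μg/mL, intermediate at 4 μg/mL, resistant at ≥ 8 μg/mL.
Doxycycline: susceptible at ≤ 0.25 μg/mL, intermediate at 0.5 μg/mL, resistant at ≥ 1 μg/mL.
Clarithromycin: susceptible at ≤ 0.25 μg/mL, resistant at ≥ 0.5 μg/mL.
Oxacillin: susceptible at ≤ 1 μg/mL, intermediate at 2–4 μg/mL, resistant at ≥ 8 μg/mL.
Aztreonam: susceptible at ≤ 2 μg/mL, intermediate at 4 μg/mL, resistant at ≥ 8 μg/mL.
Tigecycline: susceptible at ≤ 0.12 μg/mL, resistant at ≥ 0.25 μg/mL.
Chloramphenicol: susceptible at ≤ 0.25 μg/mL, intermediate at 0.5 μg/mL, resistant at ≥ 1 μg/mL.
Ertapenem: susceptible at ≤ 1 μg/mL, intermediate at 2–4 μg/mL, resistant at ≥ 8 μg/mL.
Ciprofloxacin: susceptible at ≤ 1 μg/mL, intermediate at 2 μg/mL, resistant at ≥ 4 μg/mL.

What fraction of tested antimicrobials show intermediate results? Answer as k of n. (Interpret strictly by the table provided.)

Rifampin (0.5 μg/mL) ≥ 0.25 μg/mL — Resistant
Tetracycline 8 μg/mL: ≥ 8 μg/mL — resistant
Doxycycline 1 μg/mL: ≥ 1 μg/mL ⇒ R
Clarithromycin: 0.06 μg/mL is ≤ 0.25 μg/mL ⇒ S
Oxacillin (128 μg/mL) ≥ 8 μg/mL ⇒ resistant
Aztreonam: 1 μg/mL is ≤ 2 μg/mL → S
Tigecycline: 2 μg/mL is ≥ 0.25 μg/mL → R
Chloramphenicol: 8 μg/mL is ≥ 1 μg/mL ⇒ R
Ertapenem: 4 μg/mL is in 2–4 μg/mL — intermediate
Ciprofloxacin (0.12 μg/mL) ≤ 1 μg/mL — Susceptible
Intermediate: 1/10

1 of 10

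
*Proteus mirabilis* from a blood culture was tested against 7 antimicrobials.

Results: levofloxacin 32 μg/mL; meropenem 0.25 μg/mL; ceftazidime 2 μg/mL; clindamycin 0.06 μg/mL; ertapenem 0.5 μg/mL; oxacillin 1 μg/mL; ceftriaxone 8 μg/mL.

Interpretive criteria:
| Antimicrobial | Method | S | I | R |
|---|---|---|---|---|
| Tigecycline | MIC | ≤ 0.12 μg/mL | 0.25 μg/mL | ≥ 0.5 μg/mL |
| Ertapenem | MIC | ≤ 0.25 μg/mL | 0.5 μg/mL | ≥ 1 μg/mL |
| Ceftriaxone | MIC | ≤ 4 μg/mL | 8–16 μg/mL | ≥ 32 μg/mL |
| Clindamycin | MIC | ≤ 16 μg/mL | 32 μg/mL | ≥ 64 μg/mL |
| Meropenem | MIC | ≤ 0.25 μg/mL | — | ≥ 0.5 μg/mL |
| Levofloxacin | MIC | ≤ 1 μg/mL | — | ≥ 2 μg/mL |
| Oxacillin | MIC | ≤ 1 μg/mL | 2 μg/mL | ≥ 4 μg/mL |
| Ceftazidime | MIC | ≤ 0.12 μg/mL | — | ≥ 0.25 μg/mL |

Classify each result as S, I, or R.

R, S, R, S, I, S, I

Levofloxacin (32 μg/mL) ≥ 2 μg/mL → R
Meropenem (0.25 μg/mL) ≤ 0.25 μg/mL → susceptible
Ceftazidime: 2 μg/mL is ≥ 0.25 μg/mL ⇒ R
Clindamycin: 0.06 μg/mL is ≤ 16 μg/mL ⇒ Susceptible
Ertapenem: 0.5 μg/mL is = 0.5 μg/mL — I
Oxacillin: 1 μg/mL is ≤ 1 μg/mL ⇒ Susceptible
Ceftriaxone (8 μg/mL) in 8–16 μg/mL → I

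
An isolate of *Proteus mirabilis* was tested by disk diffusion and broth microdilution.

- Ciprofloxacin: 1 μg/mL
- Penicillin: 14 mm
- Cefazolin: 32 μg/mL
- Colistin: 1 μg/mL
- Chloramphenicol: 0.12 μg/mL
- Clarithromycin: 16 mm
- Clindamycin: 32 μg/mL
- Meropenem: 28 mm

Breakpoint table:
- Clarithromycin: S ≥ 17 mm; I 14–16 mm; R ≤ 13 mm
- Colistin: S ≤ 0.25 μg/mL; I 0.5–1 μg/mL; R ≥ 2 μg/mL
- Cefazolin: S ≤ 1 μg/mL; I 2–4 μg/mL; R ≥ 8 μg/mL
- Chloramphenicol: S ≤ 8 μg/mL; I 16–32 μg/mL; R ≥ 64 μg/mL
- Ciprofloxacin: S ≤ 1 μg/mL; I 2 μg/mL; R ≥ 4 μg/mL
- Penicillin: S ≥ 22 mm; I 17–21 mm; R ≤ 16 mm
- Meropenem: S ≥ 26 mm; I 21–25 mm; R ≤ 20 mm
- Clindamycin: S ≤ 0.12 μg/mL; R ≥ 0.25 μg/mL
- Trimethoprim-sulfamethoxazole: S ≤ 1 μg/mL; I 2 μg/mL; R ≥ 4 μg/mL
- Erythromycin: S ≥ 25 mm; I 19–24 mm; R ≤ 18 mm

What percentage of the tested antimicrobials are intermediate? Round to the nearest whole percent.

Ciprofloxacin (1 μg/mL) ≤ 1 μg/mL → susceptible
Penicillin: 14 mm is ≤ 16 mm — Resistant
Cefazolin (32 μg/mL) ≥ 8 μg/mL — R
Colistin: 1 μg/mL is in 0.5–1 μg/mL — I
Chloramphenicol: 0.12 μg/mL is ≤ 8 μg/mL — Susceptible
Clarithromycin 16 mm: in 14–16 mm — intermediate
Clindamycin (32 μg/mL) ≥ 0.25 μg/mL ⇒ R
Meropenem 28 mm: ≥ 26 mm — susceptible
Intermediate: 2/8

25%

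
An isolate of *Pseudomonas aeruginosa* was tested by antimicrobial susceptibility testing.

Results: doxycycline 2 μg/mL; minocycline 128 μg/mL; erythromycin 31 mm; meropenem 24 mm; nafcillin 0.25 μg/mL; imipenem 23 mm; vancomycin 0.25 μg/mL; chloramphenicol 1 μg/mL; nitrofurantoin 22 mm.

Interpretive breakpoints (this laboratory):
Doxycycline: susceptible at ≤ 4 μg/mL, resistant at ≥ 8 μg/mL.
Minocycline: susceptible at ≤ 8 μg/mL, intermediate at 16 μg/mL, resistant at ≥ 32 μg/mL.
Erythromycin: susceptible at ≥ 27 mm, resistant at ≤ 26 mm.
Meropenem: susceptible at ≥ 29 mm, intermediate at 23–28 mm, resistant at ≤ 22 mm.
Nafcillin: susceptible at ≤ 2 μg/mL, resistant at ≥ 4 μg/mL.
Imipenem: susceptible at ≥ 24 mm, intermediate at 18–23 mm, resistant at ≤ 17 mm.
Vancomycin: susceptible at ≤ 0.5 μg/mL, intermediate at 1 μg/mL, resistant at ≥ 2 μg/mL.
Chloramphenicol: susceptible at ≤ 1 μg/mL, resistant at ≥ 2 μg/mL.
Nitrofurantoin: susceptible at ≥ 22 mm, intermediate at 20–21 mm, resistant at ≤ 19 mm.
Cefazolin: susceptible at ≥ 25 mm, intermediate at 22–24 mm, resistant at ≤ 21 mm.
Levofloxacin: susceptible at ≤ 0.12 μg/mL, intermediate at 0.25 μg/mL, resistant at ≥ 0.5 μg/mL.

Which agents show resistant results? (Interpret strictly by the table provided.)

Doxycycline (2 μg/mL) ≤ 4 μg/mL → Susceptible
Minocycline: 128 μg/mL is ≥ 32 μg/mL → R
Erythromycin 31 mm: ≥ 27 mm ⇒ susceptible
Meropenem: 24 mm is in 23–28 mm — intermediate
Nafcillin (0.25 μg/mL) ≤ 2 μg/mL → S
Imipenem 23 mm: in 18–23 mm — Intermediate
Vancomycin: 0.25 μg/mL is ≤ 0.5 μg/mL — susceptible
Chloramphenicol: 1 μg/mL is ≤ 1 μg/mL — Susceptible
Nitrofurantoin 22 mm: ≥ 22 mm — Susceptible

minocycline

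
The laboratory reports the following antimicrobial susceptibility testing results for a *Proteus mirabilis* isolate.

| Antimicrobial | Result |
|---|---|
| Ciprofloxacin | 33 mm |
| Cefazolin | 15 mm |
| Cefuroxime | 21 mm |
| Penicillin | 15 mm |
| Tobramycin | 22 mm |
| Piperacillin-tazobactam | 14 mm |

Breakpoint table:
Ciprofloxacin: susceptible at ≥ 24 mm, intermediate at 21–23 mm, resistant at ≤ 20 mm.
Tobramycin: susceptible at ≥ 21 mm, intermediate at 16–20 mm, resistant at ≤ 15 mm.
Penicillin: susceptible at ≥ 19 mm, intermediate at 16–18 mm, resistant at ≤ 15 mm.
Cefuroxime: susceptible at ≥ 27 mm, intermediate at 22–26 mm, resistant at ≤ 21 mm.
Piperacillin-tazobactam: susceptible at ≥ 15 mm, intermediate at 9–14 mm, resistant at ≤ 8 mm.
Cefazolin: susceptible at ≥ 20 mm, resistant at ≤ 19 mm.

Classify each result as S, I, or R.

Ciprofloxacin: 33 mm is ≥ 24 mm — susceptible
Cefazolin (15 mm) ≤ 19 mm — resistant
Cefuroxime (21 mm) ≤ 21 mm ⇒ resistant
Penicillin 15 mm: ≤ 15 mm ⇒ R
Tobramycin: 22 mm is ≥ 21 mm → susceptible
Piperacillin-tazobactam: 14 mm is in 9–14 mm ⇒ intermediate

S, R, R, R, S, I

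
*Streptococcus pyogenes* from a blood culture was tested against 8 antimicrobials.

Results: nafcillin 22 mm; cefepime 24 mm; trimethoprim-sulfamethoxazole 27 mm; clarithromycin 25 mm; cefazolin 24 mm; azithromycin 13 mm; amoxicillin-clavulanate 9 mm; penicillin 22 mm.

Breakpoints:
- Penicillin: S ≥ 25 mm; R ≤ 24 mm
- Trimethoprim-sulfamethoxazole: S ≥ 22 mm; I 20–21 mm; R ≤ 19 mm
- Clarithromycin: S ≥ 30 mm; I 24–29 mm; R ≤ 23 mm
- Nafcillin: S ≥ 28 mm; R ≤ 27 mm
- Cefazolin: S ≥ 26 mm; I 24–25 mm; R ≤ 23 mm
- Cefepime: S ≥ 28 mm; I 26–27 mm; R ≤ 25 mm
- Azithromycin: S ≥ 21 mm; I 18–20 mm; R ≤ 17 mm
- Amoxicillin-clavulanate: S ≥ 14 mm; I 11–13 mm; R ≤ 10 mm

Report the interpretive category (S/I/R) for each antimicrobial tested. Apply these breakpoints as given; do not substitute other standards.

Nafcillin: 22 mm is ≤ 27 mm — resistant
Cefepime 24 mm: ≤ 25 mm — resistant
Trimethoprim-sulfamethoxazole: 27 mm is ≥ 22 mm ⇒ Susceptible
Clarithromycin 25 mm: in 24–29 mm ⇒ I
Cefazolin: 24 mm is in 24–25 mm — intermediate
Azithromycin: 13 mm is ≤ 17 mm → R
Amoxicillin-clavulanate 9 mm: ≤ 10 mm — R
Penicillin 22 mm: ≤ 24 mm — resistant

R, R, S, I, I, R, R, R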